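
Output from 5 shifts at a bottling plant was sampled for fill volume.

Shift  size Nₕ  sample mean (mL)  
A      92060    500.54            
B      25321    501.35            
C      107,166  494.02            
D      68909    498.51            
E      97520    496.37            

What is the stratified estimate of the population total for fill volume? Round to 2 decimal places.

A: 92060·500.54 = 46079712.4
B: 25321·501.35 = 12694683.35
C: 107166·494.02 = 52942147.32
D: 68909·498.51 = 34351825.59
E: 97520·496.37 = 48406002.4
τ̂ = Σ Nₕx̄ₕ = 194474371.06.

194474371.06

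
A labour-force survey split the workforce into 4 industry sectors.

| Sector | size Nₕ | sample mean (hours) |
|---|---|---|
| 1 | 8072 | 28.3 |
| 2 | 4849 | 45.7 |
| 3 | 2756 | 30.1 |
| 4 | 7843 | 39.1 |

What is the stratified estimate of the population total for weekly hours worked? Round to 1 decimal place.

Population total = Σ Nₕ·x̄ₕ (each stratum's size times its mean).
8072·28.3 + 4849·45.7 + 2756·30.1 + 7843·39.1 = 228437.6 + 221599.3 + 82955.6 + 306661.3 = 839653.8.

839653.8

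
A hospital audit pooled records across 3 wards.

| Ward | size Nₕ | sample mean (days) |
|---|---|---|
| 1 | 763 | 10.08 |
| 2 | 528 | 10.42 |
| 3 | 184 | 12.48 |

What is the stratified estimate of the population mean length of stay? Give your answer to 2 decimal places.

10.50

N = 763 + 528 + 184 = 1475.
Overall mean = Σ (Nₕ/N)·x̄ₕ — weight by population share, not a simple average.
Σ Nₕx̄ₕ = 763·10.08 + 528·10.42 + 184·12.48 = 7691.04 + 5501.76 + 2296.32 = 15489.12.
Divide by N: 15489.12 / 1475 = 10.5011... → 10.50.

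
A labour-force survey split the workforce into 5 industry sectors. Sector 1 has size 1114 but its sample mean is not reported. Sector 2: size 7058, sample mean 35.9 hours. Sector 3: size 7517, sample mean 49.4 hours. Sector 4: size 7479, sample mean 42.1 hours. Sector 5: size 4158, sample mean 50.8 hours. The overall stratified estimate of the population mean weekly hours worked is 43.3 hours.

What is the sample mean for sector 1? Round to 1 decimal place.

29.1

N = 1114 + 7058 + 7517 + 7479 + 4158 = 27326.
Overall total = μ·N = 43.3·27326 = 1183215.8.
Subtract the known strata: 7058·35.9 + 7517·49.4 + 7479·42.1 + 4158·50.8 = 1150814.3.
Remaining total for sector 1: 1183215.8 − 1150814.3 = 32401.5.
Divide by its size: 32401.5 / 1114 = 29.086... → 29.1.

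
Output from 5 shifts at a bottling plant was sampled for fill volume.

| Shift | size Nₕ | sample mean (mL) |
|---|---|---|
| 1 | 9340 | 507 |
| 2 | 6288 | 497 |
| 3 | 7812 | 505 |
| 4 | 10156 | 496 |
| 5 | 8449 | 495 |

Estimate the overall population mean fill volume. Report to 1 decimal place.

500.1

x̄_st = (Σ Nₕx̄ₕ) / (Σ Nₕ) = (9340·507 + 6288·497 + 7812·505 + 10156·496 + 8449·495) / 42045
= 21025207 / 42045 = 500.064... → 500.1.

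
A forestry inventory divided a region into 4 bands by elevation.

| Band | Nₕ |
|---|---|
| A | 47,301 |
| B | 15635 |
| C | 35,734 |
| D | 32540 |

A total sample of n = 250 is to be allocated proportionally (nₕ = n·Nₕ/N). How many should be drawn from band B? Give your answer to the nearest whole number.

30

N = 47301 + 15635 + 35734 + 32540 = 131210.
n_B = 250·15635/131210 = 29.790... → 30.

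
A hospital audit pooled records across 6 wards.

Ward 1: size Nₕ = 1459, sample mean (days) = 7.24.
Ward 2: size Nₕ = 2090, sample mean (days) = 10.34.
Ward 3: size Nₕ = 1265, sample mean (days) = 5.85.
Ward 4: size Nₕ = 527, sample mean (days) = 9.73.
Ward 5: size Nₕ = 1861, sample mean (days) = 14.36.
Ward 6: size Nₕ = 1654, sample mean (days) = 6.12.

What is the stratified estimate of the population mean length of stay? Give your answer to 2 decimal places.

9.21

x̄_st = (Σ Nₕx̄ₕ) / (Σ Nₕ) = (1459·7.24 + 2090·10.34 + 1265·5.85 + 527·9.73 + 1861·14.36 + 1654·6.12) / 8856
= 81548.16 / 8856 = 9.2082... → 9.21.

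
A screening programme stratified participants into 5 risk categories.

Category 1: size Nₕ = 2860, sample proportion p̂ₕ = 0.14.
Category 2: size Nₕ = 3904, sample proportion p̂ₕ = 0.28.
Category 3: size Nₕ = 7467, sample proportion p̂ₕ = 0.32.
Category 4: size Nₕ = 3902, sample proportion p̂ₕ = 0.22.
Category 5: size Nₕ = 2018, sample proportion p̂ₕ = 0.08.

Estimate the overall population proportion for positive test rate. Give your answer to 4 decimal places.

0.2433

N = 2860 + 3904 + 7467 + 3902 + 2018 = 20151.
Overall proportion = Σ (Nₕ/N)·p̂ₕ.
Σ Nₕp̂ₕ = 400.4 + 1093.12 + 2389.44 + 858.44 + 161.44 = 4902.84.
4902.84 / 20151 = 0.243305... → 0.2433.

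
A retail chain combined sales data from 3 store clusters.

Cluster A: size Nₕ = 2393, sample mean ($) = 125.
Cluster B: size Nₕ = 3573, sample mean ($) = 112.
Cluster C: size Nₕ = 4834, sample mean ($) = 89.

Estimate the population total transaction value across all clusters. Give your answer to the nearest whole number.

A: 2393·125 = 299125
B: 3573·112 = 400176
C: 4834·89 = 430226
τ̂ = Σ Nₕx̄ₕ = 1129527.

1129527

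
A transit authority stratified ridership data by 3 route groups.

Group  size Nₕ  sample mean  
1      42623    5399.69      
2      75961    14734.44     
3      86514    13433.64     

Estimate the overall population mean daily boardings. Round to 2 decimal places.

x̄_st = (Σ Nₕx̄ₕ) / (Σ Nₕ) = (42623·5399.69 + 75961·14734.44 + 86514·13433.64) / 205098
= 2511591714.67 / 205098 = 12245.8128... → 12245.81.

12245.81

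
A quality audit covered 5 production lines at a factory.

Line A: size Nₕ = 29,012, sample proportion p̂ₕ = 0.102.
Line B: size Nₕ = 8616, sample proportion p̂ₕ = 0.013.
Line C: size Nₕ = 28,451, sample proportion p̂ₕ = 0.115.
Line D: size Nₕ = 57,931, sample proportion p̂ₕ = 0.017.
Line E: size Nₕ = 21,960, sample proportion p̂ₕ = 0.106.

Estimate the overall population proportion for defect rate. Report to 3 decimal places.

N = 29012 + 8616 + 28451 + 57931 + 21960 = 145970.
Overall proportion = Σ (Nₕ/N)·p̂ₕ.
Σ Nₕp̂ₕ = 2959.224 + 112.008 + 3271.865 + 984.827 + 2327.76 = 9655.684.
9655.684 / 145970 = 0.06615... → 0.066.

0.066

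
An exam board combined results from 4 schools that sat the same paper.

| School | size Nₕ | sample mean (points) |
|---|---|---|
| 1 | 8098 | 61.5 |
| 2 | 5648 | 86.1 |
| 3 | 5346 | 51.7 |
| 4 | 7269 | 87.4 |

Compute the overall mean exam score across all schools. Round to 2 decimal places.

N = 8098 + 5648 + 5346 + 7269 = 26361.
Overall mean = Σ (Nₕ/N)·x̄ₕ — weight by population share, not a simple average.
Σ Nₕx̄ₕ = 8098·61.5 + 5648·86.1 + 5346·51.7 + 7269·87.4 = 498027 + 486292.8 + 276388.2 + 635310.6 = 1896018.6.
Divide by N: 1896018.6 / 26361 = 71.9251... → 71.93.

71.93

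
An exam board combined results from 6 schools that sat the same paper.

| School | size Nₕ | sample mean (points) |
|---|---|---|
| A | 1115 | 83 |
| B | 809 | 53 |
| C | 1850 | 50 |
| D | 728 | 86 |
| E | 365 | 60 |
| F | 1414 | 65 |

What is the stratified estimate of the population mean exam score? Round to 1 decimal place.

64.4

N = 6281; weights Wₕ = Nₕ/N = (0.1775, 0.1288, 0.2945, 0.1159, 0.0581, 0.2251).
x̄_st = Σ Wₕ·x̄ₕ = 0.1775·83 + 0.1288·53 + 0.2945·50 + 0.1159·86 + 0.0581·60 + 0.2251·65 ≈ 64.375...
→ 64.4.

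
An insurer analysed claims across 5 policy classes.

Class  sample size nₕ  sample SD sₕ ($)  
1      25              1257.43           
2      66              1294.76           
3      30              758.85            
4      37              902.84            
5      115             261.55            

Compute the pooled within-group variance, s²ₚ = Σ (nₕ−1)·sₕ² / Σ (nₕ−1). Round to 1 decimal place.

Degrees of freedom: 24 + 65 + 29 + 36 + 114 = 268.
Σ(nₕ−1)sₕ² = 24·1581130.2049 + 65·1676403.4576 + 29·575853.3225 + 36·815120.0656 + 114·68408.4025 = 200755976.2607.
s²ₚ = 200755976.2607 / 268 = 749089.464... → 749089.5.

749089.5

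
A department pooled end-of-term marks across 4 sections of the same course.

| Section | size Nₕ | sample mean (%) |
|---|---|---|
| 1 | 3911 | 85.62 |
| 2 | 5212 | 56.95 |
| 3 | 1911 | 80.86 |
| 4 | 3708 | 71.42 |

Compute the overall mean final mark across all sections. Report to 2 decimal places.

71.30

x̄_st = (Σ Nₕx̄ₕ) / (Σ Nₕ) = (3911·85.62 + 5212·56.95 + 1911·80.86 + 3708·71.42) / 14742
= 1051032.04 / 14742 = 71.2951... → 71.30.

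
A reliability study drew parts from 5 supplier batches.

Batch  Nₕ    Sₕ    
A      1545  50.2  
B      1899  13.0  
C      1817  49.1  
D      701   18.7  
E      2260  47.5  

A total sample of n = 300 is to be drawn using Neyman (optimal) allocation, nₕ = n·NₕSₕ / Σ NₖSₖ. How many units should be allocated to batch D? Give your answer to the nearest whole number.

13

A: NₕSₕ = 1545·50.2 = 77559
B: NₕSₕ = 1899·13.0 = 24687
C: NₕSₕ = 1817·49.1 = 89214.7
D: NₕSₕ = 701·18.7 = 13108.7
E: NₕSₕ = 2260·47.5 = 107350
Σ NₕSₕ = 311919.4.
n_D = 300·13108.7/311919.4 = 12.608... → 13.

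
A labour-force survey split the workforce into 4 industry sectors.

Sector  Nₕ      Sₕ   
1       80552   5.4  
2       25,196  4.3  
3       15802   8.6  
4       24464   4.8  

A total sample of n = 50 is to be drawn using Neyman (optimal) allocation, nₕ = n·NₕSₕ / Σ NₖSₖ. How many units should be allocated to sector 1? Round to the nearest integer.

27

1: NₕSₕ = 80552·5.4 = 434980.8
2: NₕSₕ = 25196·4.3 = 108342.8
3: NₕSₕ = 15802·8.6 = 135897.2
4: NₕSₕ = 24464·4.8 = 117427.2
Σ NₕSₕ = 796648.
n_1 = 50·434980.8/796648 = 27.301... → 27.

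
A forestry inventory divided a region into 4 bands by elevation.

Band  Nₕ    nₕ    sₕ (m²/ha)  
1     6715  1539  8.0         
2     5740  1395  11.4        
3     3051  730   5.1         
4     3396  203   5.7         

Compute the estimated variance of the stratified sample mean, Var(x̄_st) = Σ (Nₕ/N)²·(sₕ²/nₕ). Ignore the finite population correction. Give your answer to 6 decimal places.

0.019934

N = 18902; Wₕ = Nₕ/N.
band 1: (6715/18902)²·8.0²/1539 = 0.005248291
band 2: (5740/18902)²·11.4²/1395 = 0.008591001
band 3: (3051/18902)²·5.1²/730 = 0.000928296
band 4: (3396/18902)²·5.7²/203 = 0.005166227
Sum = 0.019933815 → 0.019934.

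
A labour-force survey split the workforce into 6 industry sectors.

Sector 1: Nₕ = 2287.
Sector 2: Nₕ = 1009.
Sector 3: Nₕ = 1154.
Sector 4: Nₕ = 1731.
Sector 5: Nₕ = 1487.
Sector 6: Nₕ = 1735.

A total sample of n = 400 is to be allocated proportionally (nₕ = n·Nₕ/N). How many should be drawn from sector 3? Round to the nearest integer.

49

Share of sector 3 = 1154/9403 = 0.12273.
Allocate 400 × 0.12273 = 49.091... → 49.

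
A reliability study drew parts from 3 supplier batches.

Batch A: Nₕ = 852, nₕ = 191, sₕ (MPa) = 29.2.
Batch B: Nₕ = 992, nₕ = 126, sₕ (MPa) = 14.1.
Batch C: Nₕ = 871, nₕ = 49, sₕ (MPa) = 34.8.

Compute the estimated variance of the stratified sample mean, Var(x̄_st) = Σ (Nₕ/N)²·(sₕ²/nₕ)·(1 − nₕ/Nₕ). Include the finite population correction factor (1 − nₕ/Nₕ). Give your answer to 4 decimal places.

2.9255

N = 2715. Term for each stratum: Wₕ²sₕ²/nₕ·(1−nₕ/Nₕ).
Var(x̄_st) = 0.3410623 + 0.1838898 + 2.4005608 = 2.9255129 → 2.9255.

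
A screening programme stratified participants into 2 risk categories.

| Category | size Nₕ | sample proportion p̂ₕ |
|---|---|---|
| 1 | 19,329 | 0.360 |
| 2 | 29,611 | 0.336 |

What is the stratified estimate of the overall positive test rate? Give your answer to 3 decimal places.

N = 19329 + 29611 = 48940.
Overall proportion = Σ (Nₕ/N)·p̂ₕ.
Σ Nₕp̂ₕ = 6958.44 + 9949.296 = 16907.736.
16907.736 / 48940 = 0.34548... → 0.345.

0.345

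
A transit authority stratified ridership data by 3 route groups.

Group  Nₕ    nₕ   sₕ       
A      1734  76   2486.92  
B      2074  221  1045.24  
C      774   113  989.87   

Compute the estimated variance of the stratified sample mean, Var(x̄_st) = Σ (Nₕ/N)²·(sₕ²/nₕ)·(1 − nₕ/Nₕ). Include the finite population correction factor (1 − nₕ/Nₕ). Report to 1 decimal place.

12260.0

N = 4582; Wₕ = Nₕ/N.
group A: (1734/4582)²·2486.92²/76·(1 − 76/1734) = 11143.8046
group B: (2074/4582)²·1045.24²/221·(1 − 221/2074) = 904.9275
group C: (774/4582)²·989.87²/113·(1 − 113/774) = 211.3052
Sum = 12260.0372 → 12260.0.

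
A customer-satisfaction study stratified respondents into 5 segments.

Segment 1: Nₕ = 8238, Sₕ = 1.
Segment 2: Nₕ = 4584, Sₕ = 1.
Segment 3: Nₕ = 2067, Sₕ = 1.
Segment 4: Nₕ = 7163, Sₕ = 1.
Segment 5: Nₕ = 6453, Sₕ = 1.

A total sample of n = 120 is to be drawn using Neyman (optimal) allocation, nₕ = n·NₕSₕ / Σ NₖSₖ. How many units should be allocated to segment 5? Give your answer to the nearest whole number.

1: NₕSₕ = 8238·1 = 8238
2: NₕSₕ = 4584·1 = 4584
3: NₕSₕ = 2067·1 = 2067
4: NₕSₕ = 7163·1 = 7163
5: NₕSₕ = 6453·1 = 6453
Σ NₕSₕ = 28505.
n_5 = 120·6453/28505 = 27.166... → 27.

27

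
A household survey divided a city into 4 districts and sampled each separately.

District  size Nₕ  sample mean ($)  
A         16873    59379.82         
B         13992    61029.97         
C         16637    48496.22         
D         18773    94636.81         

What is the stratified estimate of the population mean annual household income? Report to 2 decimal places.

66982.96

N = 16873 + 13992 + 16637 + 18773 = 66275.
Overall mean = Σ (Nₕ/N)·x̄ₕ — weight by population share, not a simple average.
Σ Nₕx̄ₕ = 16873·59379.82 + 13992·61029.97 + 16637·48496.22 + 18773·94636.81 = 1001915702.86 + 853931340.24 + 806831612.14 + 1776616834.13 = 4439295489.37.
Divide by N: 4439295489.37 / 66275 = 66982.9572... → 66982.96.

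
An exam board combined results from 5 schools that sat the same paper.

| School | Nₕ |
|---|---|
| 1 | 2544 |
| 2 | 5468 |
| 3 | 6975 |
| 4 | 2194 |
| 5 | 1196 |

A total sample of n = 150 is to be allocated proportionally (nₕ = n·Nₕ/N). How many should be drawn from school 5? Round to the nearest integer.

10

N = 2544 + 5468 + 6975 + 2194 + 1196 = 18377.
n_5 = 150·1196/18377 = 9.762... → 10.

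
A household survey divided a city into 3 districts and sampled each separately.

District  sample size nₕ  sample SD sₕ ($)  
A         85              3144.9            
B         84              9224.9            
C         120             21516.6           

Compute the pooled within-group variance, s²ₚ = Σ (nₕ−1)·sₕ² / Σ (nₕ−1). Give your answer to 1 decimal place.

Degrees of freedom: 84 + 83 + 119 = 286.
Σ(nₕ−1)sₕ² = 84·9890396.01 + 83·85098780.01 + 119·462964075.56 = 62986716997.31.
s²ₚ = 62986716997.31 / 286 = 220233276.214... → 220233276.2.

220233276.2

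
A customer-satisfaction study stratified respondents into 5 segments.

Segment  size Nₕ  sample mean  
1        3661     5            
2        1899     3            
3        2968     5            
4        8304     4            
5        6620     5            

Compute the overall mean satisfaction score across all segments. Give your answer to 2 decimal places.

4.48

N = 3661 + 1899 + 2968 + 8304 + 6620 = 23452.
The stratified mean weights each stratum mean by its population share Nₕ/N.
Σ Nₕx̄ₕ = 3661·5 + 1899·3 + 2968·5 + 8304·4 + 6620·5 = 18305 + 5697 + 14840 + 33216 + 33100 = 105158.
Divide by N: 105158 / 23452 = 4.4840... → 4.48.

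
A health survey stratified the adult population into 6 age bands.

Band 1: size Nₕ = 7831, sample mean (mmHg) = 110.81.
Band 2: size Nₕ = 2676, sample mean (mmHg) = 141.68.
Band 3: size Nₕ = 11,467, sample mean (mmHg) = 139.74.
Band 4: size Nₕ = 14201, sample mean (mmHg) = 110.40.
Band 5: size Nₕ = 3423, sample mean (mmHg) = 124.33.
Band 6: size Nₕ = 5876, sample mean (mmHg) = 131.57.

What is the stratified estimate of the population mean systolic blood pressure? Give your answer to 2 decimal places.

N = 45474; weights Wₕ = Nₕ/N = (0.1722, 0.0588, 0.2522, 0.3123, 0.0753, 0.1292).
x̄_st = Σ Wₕ·x̄ₕ = 0.1722·110.81 + 0.0588·141.68 + 0.2522·139.74 + 0.3123·110.40 + 0.0753·124.33 + 0.1292·131.57 ≈ 123.4940...
→ 123.49.

123.49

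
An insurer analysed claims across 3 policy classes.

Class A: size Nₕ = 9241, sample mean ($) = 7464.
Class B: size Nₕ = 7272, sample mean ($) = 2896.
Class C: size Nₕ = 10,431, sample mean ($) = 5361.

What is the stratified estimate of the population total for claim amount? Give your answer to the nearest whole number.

145955127

Population total = Σ Nₕ·x̄ₕ (each stratum's size times its mean).
9241·7464 + 7272·2896 + 10431·5361 = 68974824 + 21059712 + 55920591 = 145955127.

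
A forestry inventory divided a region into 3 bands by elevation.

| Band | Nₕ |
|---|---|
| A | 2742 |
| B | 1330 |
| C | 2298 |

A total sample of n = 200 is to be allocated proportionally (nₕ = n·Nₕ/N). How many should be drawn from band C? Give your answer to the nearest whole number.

72

N = 2742 + 1330 + 2298 = 6370.
n_C = 200·2298/6370 = 72.151... → 72.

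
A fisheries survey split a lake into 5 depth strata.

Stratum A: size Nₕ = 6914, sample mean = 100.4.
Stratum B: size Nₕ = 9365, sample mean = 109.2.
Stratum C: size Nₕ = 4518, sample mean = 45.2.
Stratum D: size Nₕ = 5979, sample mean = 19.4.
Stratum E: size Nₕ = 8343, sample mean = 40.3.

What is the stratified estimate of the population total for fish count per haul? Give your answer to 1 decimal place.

2373252.7

Estimate total by summing Nₕ·x̄ₕ over strata.
6914·100.4 + 9365·109.2 + 4518·45.2 + 5979·19.4 + 8343·40.3 = 694165.6 + 1022658 + 204213.6 + 115992.6 + 336222.9 = 2373252.7.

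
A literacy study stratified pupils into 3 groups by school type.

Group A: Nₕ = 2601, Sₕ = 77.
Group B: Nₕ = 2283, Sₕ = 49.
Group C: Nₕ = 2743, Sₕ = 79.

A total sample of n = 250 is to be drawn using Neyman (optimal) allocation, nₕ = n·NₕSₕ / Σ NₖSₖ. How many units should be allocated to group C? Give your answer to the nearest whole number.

A: NₕSₕ = 2601·77 = 200277
B: NₕSₕ = 2283·49 = 111867
C: NₕSₕ = 2743·79 = 216697
Σ NₕSₕ = 528841.
n_C = 250·216697/528841 = 102.440... → 102.

102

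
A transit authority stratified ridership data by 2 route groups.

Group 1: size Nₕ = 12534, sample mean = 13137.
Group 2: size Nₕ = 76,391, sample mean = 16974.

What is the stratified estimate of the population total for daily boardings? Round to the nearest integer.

1461319992

1: 12534·13137 = 164659158
2: 76391·16974 = 1296660834
τ̂ = Σ Nₕx̄ₕ = 1461319992.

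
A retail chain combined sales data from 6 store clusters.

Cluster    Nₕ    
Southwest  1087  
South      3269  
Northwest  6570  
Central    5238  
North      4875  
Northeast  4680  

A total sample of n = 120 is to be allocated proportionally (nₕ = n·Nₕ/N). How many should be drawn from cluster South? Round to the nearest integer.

15

N = 1087 + 3269 + 6570 + 5238 + 4875 + 4680 = 25719.
n_South = 120·3269/25719 = 15.253... → 15.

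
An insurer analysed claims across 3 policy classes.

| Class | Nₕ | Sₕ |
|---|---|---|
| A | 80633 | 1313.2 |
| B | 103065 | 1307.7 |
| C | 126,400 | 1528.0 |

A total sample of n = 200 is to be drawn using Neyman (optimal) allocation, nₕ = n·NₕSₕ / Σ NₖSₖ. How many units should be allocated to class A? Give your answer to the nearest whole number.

A: NₕSₕ = 80633·1313.2 = 105887255.6
B: NₕSₕ = 103065·1307.7 = 134778100.5
C: NₕSₕ = 126400·1528.0 = 193139200
Σ NₕSₕ = 433804556.1.
n_A = 200·105887255.6/433804556.1 = 48.818... → 49.

49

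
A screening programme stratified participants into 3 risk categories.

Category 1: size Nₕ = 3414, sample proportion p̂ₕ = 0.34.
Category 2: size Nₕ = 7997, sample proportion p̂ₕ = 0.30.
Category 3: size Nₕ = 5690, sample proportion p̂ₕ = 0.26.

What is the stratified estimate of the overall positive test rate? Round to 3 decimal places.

Wₕ = Nₕ/N with N = 17101: 0.1996, 0.4676, 0.3327.
p̂_st = 0.1996·0.34 + 0.4676·0.30 + 0.3327·0.26 ≈ 0.29468... → 0.295.

0.295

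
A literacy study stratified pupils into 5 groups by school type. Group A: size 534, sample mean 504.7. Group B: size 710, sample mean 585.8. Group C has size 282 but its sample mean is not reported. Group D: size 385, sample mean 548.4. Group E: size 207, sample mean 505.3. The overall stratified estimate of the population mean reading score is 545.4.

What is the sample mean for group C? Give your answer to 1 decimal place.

Σ Nₕx̄ₕ = N·μ, so 282·x̄_C = 2118·545.4 − (534·504.7 + 710·585.8 + 385·548.4 + 207·505.3).
= 1155157.2 − 1001158.9 = 153998.3.
x̄_C = 153998.3 / 282 = 546.093... → 546.1.

546.1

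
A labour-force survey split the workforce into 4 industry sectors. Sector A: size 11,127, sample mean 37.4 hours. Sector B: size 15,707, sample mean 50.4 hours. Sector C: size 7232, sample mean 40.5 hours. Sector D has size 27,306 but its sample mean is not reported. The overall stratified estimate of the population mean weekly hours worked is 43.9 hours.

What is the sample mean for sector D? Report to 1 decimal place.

43.7

N = 11127 + 15707 + 7232 + 27306 = 61372.
Overall total = μ·N = 43.9·61372 = 2694230.8.
Subtract the known strata: 11127·37.4 + 15707·50.4 + 7232·40.5 = 1500678.6.
Remaining total for sector D: 2694230.8 − 1500678.6 = 1193552.2.
Divide by its size: 1193552.2 / 27306 = 43.710... → 43.7.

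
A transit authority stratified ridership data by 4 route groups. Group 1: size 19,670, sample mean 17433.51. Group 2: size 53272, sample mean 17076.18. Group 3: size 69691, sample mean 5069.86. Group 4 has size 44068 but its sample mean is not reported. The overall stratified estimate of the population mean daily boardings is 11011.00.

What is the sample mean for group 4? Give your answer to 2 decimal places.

N = 19670 + 53272 + 69691 + 44068 = 186701.
Overall total = μ·N = 11011.00·186701 = 2055764711.
Subtract the known strata: 19670·17433.51 + 53272·17076.18 + 69691·5069.86 = 1605923015.92.
Remaining total for group 4: 2055764711 − 1605923015.92 = 449841695.08.
Divide by its size: 449841695.08 / 44068 = 10207.8990... → 10207.90.

10207.90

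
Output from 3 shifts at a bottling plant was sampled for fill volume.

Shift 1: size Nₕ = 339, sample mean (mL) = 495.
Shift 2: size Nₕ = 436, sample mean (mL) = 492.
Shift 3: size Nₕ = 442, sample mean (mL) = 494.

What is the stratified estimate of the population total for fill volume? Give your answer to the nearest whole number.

1: 339·495 = 167805
2: 436·492 = 214512
3: 442·494 = 218348
τ̂ = Σ Nₕx̄ₕ = 600665.

600665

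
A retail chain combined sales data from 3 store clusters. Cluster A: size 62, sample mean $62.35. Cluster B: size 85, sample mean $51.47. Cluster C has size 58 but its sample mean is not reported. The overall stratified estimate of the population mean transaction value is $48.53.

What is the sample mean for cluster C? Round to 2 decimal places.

29.45

N = 62 + 85 + 58 = 205.
Overall total = μ·N = 48.53·205 = 9948.65.
Subtract the known strata: 62·62.35 + 85·51.47 = 8240.65.
Remaining total for cluster C: 9948.65 − 8240.65 = 1708.
Divide by its size: 1708 / 58 = 29.4483... → 29.45.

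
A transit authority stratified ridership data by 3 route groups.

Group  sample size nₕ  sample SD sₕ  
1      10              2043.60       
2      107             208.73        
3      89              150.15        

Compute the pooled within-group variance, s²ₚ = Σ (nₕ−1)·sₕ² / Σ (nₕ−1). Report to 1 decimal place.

217679.3

Degrees of freedom: 9 + 106 + 88 = 203.
Σ(nₕ−1)sₕ² = 9·4176300.96 + 106·43568.2129 + 88·22545.0225 = 44188901.1874.
s²ₚ = 44188901.1874 / 203 = 217679.316... → 217679.3.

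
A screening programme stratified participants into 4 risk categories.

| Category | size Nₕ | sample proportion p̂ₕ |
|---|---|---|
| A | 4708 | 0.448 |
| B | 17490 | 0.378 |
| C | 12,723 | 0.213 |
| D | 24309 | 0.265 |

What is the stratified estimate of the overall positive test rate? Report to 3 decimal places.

0.302

N = 4708 + 17490 + 12723 + 24309 = 59230.
Overall proportion = Σ (Nₕ/N)·p̂ₕ.
Σ Nₕp̂ₕ = 2109.184 + 6611.22 + 2709.999 + 6441.885 = 17872.288.
17872.288 / 59230 = 0.30174... → 0.302.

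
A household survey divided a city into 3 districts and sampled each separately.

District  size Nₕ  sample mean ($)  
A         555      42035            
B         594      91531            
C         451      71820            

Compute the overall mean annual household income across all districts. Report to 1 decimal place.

N = 555 + 594 + 451 = 1600.
Weight each subgroup mean by Nₕ/N and sum.
Σ Nₕx̄ₕ = 555·42035 + 594·91531 + 451·71820 = 23329425 + 54369414 + 32390820 = 110089659.
Divide by N: 110089659 / 1600 = 68806.037... → 68806.0.

68806.0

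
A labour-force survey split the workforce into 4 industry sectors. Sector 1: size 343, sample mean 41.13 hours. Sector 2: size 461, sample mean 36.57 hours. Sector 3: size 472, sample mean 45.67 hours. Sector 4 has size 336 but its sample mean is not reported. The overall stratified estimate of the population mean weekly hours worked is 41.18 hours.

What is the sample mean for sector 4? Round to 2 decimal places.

41.25

N = 343 + 461 + 472 + 336 = 1612.
Overall total = μ·N = 41.18·1612 = 66382.16.
Subtract the known strata: 343·41.13 + 461·36.57 + 472·45.67 = 52522.6.
Remaining total for sector 4: 66382.16 − 52522.6 = 13859.56.
Divide by its size: 13859.56 / 336 = 41.2487... → 41.25.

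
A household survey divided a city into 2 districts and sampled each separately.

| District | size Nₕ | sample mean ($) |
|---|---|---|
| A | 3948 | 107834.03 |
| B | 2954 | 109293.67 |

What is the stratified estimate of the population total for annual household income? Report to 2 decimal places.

748582251.62

Population total = Σ Nₕ·x̄ₕ (each stratum's size times its mean).
3948·107834.03 + 2954·109293.67 = 425728750.44 + 322853501.18 = 748582251.62.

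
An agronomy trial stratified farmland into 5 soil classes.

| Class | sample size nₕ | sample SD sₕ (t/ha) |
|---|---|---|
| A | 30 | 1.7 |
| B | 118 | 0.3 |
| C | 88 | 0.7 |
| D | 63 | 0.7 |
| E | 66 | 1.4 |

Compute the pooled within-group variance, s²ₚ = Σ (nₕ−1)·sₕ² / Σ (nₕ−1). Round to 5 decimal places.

0.81875

Degrees of freedom: 29 + 117 + 87 + 62 + 65 = 360.
Σ(nₕ−1)sₕ² = 29·2.89 + 117·0.09 + 87·0.49 + 62·0.49 + 65·1.96 = 294.75.
s²ₚ = 294.75 / 360 = 0.81875 → 0.81875.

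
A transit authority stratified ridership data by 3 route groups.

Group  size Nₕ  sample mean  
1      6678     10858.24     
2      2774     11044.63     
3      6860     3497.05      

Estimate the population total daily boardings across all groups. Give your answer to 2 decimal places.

127138893.34

Estimate total by summing Nₕ·x̄ₕ over strata.
6678·10858.24 + 2774·11044.63 + 6860·3497.05 = 72511326.72 + 30637803.62 + 23989763 = 127138893.34.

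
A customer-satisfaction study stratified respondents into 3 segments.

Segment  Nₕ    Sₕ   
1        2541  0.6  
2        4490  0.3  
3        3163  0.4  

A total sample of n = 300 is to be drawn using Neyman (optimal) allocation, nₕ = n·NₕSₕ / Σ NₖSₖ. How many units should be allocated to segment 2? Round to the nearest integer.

Σ NₕSₕ = 2541·0.6 + 4490·0.3 + 3163·0.4 = 4136.8.
Share for 2: 1347/4136.8 = 0.32561.
n_2 = 300 × 0.32561 = 97.684... → 98.

98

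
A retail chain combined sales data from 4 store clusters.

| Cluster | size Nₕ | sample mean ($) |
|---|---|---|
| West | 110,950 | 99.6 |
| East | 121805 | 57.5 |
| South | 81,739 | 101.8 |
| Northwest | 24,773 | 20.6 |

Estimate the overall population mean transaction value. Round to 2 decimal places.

79.25

N = 339267; weights Wₕ = Nₕ/N = (0.3270, 0.3590, 0.2409, 0.0730).
x̄_st = Σ Wₕ·x̄ₕ = 0.3270·99.6 + 0.3590·57.5 + 0.2409·101.8 + 0.0730·20.6 ≈ 79.2466...
→ 79.25.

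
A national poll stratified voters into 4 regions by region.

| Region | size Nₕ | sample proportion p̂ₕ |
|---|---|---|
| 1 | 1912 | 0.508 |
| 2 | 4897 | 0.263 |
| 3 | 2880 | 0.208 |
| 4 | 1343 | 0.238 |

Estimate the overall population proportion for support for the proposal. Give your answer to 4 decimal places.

N = 1912 + 4897 + 2880 + 1343 = 11032.
Overall proportion = Σ (Nₕ/N)·p̂ₕ.
Σ Nₕp̂ₕ = 971.296 + 1287.911 + 599.04 + 319.634 = 3177.881.
3177.881 / 11032 = 0.288060... → 0.2881.

0.2881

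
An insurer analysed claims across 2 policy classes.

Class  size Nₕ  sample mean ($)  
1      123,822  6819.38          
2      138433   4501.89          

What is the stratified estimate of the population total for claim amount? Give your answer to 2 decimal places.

1467599408.73

1: 123822·6819.38 = 844389270.36
2: 138433·4501.89 = 623210138.37
τ̂ = Σ Nₕx̄ₕ = 1467599408.73.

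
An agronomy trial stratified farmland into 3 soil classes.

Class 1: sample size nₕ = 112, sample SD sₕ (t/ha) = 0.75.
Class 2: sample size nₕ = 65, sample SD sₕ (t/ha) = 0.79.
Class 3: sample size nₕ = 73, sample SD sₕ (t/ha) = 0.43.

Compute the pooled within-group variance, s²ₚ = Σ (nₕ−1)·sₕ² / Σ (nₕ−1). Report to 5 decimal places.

0.46839

1: (112−1)·0.75² = 111·0.5625 = 62.4375
2: (65−1)·0.79² = 64·0.6241 = 39.9424
3: (73−1)·0.43² = 72·0.1849 = 13.3128
Numerator = 115.6927; denominator = Σ(nₕ−1) = 247.
s²ₚ = 115.6927/247 = 0.4683915... → 0.46839.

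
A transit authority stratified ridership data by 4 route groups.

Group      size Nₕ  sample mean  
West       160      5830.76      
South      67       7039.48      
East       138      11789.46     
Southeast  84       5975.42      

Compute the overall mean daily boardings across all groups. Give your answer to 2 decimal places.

N = 160 + 67 + 138 + 84 = 449.
The stratified mean weights each stratum mean by its population share Nₕ/N.
Σ Nₕx̄ₕ = 160·5830.76 + 67·7039.48 + 138·11789.46 + 84·5975.42 = 932921.6 + 471645.16 + 1626945.48 + 501935.28 = 3533447.52.
Divide by N: 3533447.52 / 449 = 7869.5936... → 7869.59.

7869.59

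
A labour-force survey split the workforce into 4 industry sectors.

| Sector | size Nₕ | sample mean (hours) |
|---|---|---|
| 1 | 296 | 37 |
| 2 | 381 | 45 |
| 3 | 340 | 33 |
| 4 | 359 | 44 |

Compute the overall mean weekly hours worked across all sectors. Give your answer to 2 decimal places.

N = 1376; weights Wₕ = Nₕ/N = (0.2151, 0.2769, 0.2471, 0.2609).
x̄_st = Σ Wₕ·x̄ₕ = 0.2151·37 + 0.2769·45 + 0.2471·33 + 0.2609·44 ≈ 40.0531...
→ 40.05.

40.05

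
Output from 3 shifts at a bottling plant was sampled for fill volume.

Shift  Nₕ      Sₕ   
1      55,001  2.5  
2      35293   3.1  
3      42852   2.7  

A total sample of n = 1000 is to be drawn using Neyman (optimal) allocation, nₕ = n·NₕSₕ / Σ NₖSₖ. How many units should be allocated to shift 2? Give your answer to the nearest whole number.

Σ NₕSₕ = 55001·2.5 + 35293·3.1 + 42852·2.7 = 362611.2.
Share for 2: 109408.3/362611.2 = 0.30172.
n_2 = 1000 × 0.30172 = 301.723... → 302.

302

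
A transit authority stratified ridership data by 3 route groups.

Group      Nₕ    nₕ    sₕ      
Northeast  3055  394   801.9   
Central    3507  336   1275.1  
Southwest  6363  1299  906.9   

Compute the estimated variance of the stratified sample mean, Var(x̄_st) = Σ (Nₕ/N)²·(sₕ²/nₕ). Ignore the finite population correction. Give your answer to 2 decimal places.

N = 12925. Term for each stratum: Wₕ²sₕ²/nₕ.
Var(x̄_st) = 91.18125 + 356.25391 + 153.45194 = 600.88710 → 600.89.

600.89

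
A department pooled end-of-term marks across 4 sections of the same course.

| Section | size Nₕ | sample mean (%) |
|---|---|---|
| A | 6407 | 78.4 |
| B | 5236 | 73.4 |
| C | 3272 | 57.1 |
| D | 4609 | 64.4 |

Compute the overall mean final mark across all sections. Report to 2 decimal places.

N = 19524; weights Wₕ = Nₕ/N = (0.3282, 0.2682, 0.1676, 0.2361).
x̄_st = Σ Wₕ·x̄ₕ = 0.3282·78.4 + 0.2682·73.4 + 0.1676·57.1 + 0.2361·64.4 ≈ 70.1845...
→ 70.18.

70.18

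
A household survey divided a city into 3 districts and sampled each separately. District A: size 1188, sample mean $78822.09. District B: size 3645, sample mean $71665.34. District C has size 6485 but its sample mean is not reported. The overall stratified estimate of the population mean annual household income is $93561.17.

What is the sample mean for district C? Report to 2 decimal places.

N = 1188 + 3645 + 6485 = 11318.
Overall total = μ·N = 93561.17·11318 = 1058925322.06.
Subtract the known strata: 1188·78822.09 + 3645·71665.34 = 354860807.22.
Remaining total for district C: 1058925322.06 − 354860807.22 = 704064514.84.
Divide by its size: 704064514.84 / 6485 = 108568.1596... → 108568.16.

108568.16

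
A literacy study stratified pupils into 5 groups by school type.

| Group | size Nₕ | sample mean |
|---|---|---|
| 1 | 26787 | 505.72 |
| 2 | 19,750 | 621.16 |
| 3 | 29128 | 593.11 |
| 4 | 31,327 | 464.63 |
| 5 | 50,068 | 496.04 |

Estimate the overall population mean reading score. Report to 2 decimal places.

N = 157060; weights Wₕ = Nₕ/N = (0.1706, 0.1257, 0.1855, 0.1995, 0.3188).
x̄_st = Σ Wₕ·x̄ₕ = 0.1706·505.72 + 0.1257·621.16 + 0.1855·593.11 + 0.1995·464.63 + 0.3188·496.04 ≈ 525.1619...
→ 525.16.

525.16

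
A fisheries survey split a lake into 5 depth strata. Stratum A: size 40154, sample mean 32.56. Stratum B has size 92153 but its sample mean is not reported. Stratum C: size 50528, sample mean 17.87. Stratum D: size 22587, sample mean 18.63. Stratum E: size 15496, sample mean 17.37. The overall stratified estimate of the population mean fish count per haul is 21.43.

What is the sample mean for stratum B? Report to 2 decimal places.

19.90

N = 40154 + 92153 + 50528 + 22587 + 15496 = 220918.
Overall total = μ·N = 21.43·220918 = 4734272.74.
Subtract the known strata: 40154·32.56 + 50528·17.87 + 22587·18.63 + 15496·17.37 = 2900310.93.
Remaining total for stratum B: 4734272.74 − 2900310.93 = 1833961.81.
Divide by its size: 1833961.81 / 92153 = 19.9013... → 19.90.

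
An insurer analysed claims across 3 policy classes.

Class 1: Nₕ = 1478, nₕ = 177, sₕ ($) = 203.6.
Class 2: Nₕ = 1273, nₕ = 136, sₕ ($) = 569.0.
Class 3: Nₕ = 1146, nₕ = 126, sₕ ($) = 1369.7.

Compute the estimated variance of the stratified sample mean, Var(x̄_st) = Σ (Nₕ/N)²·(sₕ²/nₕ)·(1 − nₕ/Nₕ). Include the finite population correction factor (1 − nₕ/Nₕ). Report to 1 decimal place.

1402.6

N = 3897; Wₕ = Nₕ/N.
class 1: (1478/3897)²·203.6²/177·(1 − 177/1478) = 29.6533
class 2: (1273/3897)²·569.0²/136·(1 − 136/1273) = 226.8891
class 3: (1146/3897)²·1369.7²/126·(1 − 126/1146) = 1146.0521
Sum = 1402.5945 → 1402.6.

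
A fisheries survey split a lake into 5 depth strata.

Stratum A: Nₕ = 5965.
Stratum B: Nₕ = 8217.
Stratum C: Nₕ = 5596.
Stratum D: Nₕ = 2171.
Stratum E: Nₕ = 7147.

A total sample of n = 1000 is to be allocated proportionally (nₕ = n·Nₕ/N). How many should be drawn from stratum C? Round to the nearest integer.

N = 5965 + 8217 + 5596 + 2171 + 7147 = 29096.
n_C = 1000·5596/29096 = 192.329... → 192.

192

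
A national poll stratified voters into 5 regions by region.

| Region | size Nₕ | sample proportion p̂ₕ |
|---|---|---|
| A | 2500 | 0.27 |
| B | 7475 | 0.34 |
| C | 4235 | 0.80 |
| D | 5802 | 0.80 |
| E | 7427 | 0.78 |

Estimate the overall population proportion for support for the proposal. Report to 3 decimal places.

Wₕ = Nₕ/N with N = 27439: 0.0911, 0.2724, 0.1543, 0.2115, 0.2707.
p̂_st = 0.0911·0.27 + 0.2724·0.34 + 0.1543·0.80 + 0.2115·0.80 + 0.2707·0.78 ≈ 0.62098... → 0.621.

0.621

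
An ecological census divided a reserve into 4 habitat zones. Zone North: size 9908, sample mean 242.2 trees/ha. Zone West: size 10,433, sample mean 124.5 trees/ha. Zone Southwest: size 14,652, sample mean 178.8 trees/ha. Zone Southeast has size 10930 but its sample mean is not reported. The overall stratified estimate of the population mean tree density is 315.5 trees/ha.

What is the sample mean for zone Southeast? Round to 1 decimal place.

Σ Nₕx̄ₕ = N·μ, so 10930·x̄_Southeast = 45923·315.5 − (9908·242.2 + 10433·124.5 + 14652·178.8).
= 14488706.5 − 6318403.7 = 8170302.8.
x̄_Southeast = 8170302.8 / 10930 = 747.512... → 747.5.

747.5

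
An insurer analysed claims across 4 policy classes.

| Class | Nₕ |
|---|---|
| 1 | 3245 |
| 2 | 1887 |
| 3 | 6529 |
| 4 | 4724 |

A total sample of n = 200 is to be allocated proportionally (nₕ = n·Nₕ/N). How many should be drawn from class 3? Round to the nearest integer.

Share of class 3 = 6529/16385 = 0.39847.
Allocate 200 × 0.39847 = 79.695... → 80.

80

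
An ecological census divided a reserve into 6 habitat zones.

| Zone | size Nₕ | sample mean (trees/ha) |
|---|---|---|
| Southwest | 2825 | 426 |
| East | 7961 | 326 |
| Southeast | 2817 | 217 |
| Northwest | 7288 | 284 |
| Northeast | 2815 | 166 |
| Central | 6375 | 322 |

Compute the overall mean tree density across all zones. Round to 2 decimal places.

299.19

x̄_st = (Σ Nₕx̄ₕ) / (Σ Nₕ) = (2825·426 + 7961·326 + 2817·217 + 7288·284 + 2815·166 + 6375·322) / 30081
= 8999857 / 30081 = 299.1874... → 299.19.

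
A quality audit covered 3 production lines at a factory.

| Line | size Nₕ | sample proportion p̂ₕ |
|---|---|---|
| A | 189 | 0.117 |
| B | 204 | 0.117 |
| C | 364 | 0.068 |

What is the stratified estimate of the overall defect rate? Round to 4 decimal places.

0.0934

N = 189 + 204 + 364 = 757.
Overall proportion = Σ (Nₕ/N)·p̂ₕ.
Σ Nₕp̂ₕ = 22.113 + 23.868 + 24.752 = 70.733.
70.733 / 757 = 0.093439... → 0.0934.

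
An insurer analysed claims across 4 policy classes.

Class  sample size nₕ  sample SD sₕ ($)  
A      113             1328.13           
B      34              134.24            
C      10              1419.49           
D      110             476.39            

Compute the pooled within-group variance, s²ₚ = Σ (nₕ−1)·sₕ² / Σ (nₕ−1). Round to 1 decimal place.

Degrees of freedom: 112 + 33 + 9 + 109 = 263.
Σ(nₕ−1)sₕ² = 112·1763929.2969 + 33·18020.3776 + 9·2014951.8601 + 109·226947.4321 = 241026590.5534.
s²ₚ = 241026590.5534 / 263 = 916450.915... → 916450.9.

916450.9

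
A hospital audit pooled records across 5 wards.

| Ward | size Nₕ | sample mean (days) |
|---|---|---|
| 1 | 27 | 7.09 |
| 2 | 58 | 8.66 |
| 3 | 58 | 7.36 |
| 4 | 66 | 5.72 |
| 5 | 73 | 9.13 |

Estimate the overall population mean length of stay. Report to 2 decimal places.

7.68

x̄_st = (Σ Nₕx̄ₕ) / (Σ Nₕ) = (27·7.09 + 58·8.66 + 58·7.36 + 66·5.72 + 73·9.13) / 282
= 2164.6 / 282 = 7.6759... → 7.68.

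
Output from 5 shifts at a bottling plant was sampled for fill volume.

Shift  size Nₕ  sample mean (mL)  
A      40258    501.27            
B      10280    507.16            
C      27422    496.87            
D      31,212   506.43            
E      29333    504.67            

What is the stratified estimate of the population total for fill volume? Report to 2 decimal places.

A: 40258·501.27 = 20180127.66
B: 10280·507.16 = 5213604.8
C: 27422·496.87 = 13625169.14
D: 31212·506.43 = 15806693.16
E: 29333·504.67 = 14803485.11
τ̂ = Σ Nₕx̄ₕ = 69629079.87.

69629079.87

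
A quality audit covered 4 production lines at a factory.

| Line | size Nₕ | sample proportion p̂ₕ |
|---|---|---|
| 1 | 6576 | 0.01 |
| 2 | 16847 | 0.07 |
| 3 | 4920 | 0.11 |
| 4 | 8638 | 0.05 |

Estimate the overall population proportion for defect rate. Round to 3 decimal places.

0.060

N = 6576 + 16847 + 4920 + 8638 = 36981.
Overall proportion = Σ (Nₕ/N)·p̂ₕ.
Σ Nₕp̂ₕ = 65.76 + 1179.29 + 541.2 + 431.9 = 2218.15.
2218.15 / 36981 = 0.05998... → 0.060.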